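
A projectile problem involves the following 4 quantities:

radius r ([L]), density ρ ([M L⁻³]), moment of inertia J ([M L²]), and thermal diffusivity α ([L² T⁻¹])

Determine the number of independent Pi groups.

There are 4 variables and 3 base dimensions (M, L, T).
The dimension matrix has rank 3.
Independent dimensionless groups: 4 − 3 = 1.

1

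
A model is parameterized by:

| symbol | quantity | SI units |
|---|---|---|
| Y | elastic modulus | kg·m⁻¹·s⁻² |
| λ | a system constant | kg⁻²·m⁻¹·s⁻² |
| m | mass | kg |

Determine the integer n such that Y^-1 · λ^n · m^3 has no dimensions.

Balance the M exponent: (-2)·n from λ, plus −(1) + 3·(1) = 2 from the rest, must sum to zero.
-2n + 2 = 0, so n = 1.

1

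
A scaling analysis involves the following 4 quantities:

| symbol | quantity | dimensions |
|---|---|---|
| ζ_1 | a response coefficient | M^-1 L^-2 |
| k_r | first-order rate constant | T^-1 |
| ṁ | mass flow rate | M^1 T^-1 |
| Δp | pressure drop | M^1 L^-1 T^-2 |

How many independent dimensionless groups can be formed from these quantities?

There are 4 variables and 3 base dimensions (M, L, T).
The dimension matrix has rank 3.
Independent dimensionless groups: 4 − 3 = 1.

1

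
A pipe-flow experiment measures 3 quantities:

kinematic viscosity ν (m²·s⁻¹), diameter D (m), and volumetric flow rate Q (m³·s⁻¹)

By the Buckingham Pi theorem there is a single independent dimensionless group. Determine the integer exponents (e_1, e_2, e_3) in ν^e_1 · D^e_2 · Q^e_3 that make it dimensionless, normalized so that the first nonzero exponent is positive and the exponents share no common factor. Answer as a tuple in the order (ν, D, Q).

L: e_1·(2) + e_2·(1) + e_3·(3) = 0
T: e_1·(-1) + e_2·(0) + e_3·(-1) = 0
Solving this homogeneous linear system for the smallest-integer solution (first nonzero entry positive) gives (1, 1, -1).

(1, 1, -1)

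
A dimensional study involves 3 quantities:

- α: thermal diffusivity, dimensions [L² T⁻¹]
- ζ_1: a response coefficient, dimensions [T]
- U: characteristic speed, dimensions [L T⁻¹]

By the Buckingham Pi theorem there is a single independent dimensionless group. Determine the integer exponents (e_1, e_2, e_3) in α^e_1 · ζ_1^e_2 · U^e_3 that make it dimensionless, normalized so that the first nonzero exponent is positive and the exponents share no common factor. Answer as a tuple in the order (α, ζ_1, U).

(1, -1, -2)

L: e_1·(2) + e_2·(0) + e_3·(1) = 0
T: e_1·(-1) + e_2·(1) + e_3·(-1) = 0
Solving this homogeneous linear system for the smallest-integer solution (first nonzero entry positive) gives (1, -1, -2).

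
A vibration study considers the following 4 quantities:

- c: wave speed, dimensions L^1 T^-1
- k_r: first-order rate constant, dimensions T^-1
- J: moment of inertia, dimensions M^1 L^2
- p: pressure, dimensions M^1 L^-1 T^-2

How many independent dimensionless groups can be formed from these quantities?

There are 4 variables and 3 base dimensions (M, L, T).
The dimension matrix has rank 3.
Independent dimensionless groups: 4 − 3 = 1.

1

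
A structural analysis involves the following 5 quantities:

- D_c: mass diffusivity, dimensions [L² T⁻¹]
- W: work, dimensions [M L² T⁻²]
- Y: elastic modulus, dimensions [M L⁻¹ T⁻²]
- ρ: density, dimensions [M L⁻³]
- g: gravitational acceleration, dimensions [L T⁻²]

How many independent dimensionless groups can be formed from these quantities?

2

There are 5 variables and 3 base dimensions (M, L, T).
The dimension matrix has rank 3.
Independent dimensionless groups: 5 − 3 = 2.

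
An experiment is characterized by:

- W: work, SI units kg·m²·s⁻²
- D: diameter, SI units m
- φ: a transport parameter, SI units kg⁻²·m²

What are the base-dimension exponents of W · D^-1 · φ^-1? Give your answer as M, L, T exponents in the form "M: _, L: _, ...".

M: 3, L: -1, T: -2

Collect each base-dimension exponent across the product:
  M: (1) − (0) − (-2) = 3
  L: (2) − (1) − (2) = -1
  T: (-2) − (0) − (0) = -2
So the dimensions are [M³ L⁻¹ T⁻²].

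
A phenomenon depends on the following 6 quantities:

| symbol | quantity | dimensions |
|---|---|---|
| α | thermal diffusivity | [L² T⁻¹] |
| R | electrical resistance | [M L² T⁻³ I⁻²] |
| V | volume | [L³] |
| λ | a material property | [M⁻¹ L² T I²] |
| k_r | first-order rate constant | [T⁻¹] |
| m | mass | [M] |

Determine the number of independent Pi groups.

There are 6 variables and 4 base dimensions (M, L, T, I).
The dimension matrix has rank 4.
Independent dimensionless groups: 6 − 4 = 2.

2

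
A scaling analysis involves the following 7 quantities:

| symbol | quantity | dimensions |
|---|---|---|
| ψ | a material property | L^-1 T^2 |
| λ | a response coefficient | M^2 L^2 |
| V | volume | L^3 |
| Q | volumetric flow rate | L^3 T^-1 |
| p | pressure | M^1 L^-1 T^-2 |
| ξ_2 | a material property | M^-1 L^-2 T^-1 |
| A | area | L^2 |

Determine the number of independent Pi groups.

There are 7 variables and 3 base dimensions (M, L, T).
The dimension matrix has rank 3.
Independent dimensionless groups: 7 − 3 = 4.

4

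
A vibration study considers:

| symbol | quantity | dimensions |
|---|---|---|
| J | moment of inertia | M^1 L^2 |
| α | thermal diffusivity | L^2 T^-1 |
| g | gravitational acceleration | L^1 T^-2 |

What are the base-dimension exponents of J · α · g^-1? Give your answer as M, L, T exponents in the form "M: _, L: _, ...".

Collect each base-dimension exponent across the product:
  M: (1) + (0) − (0) = 1
  L: (2) + (2) − (1) = 3
  T: (0) + (-1) − (-2) = 1
So the dimensions are [M L³ T].

M: 1, L: 3, T: 1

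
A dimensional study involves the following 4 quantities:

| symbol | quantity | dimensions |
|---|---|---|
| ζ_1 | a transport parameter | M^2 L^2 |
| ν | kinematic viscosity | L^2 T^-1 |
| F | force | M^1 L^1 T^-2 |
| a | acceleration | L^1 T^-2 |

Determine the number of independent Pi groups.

1

There are 4 variables and 3 base dimensions (M, L, T).
The dimension matrix has rank 3.
Independent dimensionless groups: 4 − 3 = 1.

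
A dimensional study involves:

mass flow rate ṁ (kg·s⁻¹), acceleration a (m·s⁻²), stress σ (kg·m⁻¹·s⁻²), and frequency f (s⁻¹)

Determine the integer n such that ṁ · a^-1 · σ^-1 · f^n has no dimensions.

Balance the T exponent: (-1)·n from f, plus (-1) − (-2) − (-2) = 3 from the rest, must sum to zero.
−n + 3 = 0, so n = 3.

3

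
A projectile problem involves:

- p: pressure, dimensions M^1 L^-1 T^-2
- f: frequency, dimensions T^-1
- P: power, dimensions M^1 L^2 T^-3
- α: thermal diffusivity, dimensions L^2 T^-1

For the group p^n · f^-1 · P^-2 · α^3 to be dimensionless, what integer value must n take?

2

Balance the M exponent: (1)·n from p, plus −(0) − 2·(1) + 3·(0) = -2 from the rest, must sum to zero.
n − 2 = 0, so n = 2.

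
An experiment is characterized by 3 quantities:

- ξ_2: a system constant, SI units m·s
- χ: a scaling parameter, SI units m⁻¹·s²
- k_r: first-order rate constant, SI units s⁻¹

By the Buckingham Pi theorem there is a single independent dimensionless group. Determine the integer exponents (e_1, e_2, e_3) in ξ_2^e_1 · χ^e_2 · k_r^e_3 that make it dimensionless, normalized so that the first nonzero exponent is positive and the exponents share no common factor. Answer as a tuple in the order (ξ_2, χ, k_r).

(1, 1, 3)

L: e_1·(1) + e_2·(-1) + e_3·(0) = 0
T: e_1·(1) + e_2·(2) + e_3·(-1) = 0
Solving this homogeneous linear system for the smallest-integer solution (first nonzero entry positive) gives (1, 1, 3).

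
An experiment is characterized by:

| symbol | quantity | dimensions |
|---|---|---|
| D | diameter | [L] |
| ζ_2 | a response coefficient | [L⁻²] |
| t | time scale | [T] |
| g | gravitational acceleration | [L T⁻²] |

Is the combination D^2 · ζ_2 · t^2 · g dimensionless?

no

Sum the exponent of each base dimension across the product:
  L: 2·[D]_L + [ζ_2]_L + 2·[t]_L + [g]_L = 2·(1) + (-2) + 2·(0) + (1) = 1
  T: 2·[D]_T + [ζ_2]_T + 2·[t]_T + [g]_T = 2·(0) + (0) + 2·(1) + (-2) = 0
Net dimensions [L] ≠ [1] — not dimensionless.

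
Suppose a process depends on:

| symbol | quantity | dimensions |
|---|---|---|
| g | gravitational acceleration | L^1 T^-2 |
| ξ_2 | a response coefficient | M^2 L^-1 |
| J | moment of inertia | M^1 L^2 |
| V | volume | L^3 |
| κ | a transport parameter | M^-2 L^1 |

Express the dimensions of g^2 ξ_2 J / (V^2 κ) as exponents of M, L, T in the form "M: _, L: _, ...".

M: 5, L: -4, T: -4

Collect each base-dimension exponent across the product:
  M: 2·(0) + (2) + (1) − 2·(0) − (-2) = 5
  L: 2·(1) + (-1) + (2) − 2·(3) − (1) = -4
  T: 2·(-2) + (0) + (0) − 2·(0) − (0) = -4
So the dimensions are [M⁵ L⁻⁴ T⁻⁴].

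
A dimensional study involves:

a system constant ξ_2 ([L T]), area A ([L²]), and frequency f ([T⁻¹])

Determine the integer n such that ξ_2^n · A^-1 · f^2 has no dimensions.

Balance the L exponent: (1)·n from ξ_2, plus −(2) + 2·(0) = -2 from the rest, must sum to zero.
n − 2 = 0, so n = 2.

2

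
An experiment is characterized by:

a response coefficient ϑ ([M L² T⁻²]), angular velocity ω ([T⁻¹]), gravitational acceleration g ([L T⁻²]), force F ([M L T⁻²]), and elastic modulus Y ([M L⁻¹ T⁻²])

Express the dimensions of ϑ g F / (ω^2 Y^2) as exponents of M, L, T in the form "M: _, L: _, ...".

Collect each base-dimension exponent across the product:
  M: (1) − 2·(0) + (0) + (1) − 2·(1) = 0
  L: (2) − 2·(0) + (1) + (1) − 2·(-1) = 6
  T: (-2) − 2·(-1) + (-2) + (-2) − 2·(-2) = 0
So the dimensions are [L⁶].

M: 0, L: 6, T: 0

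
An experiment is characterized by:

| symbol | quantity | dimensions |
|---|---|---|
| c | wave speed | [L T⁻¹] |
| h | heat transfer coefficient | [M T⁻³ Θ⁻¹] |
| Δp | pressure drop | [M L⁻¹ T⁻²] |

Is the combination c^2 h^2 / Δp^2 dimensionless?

no

Sum the exponent of each base dimension across the product:
  M: 2·[c]_M + 2·[h]_M − 2·[Δp]_M = 2·(0) + 2·(1) − 2·(1) = 0
  L: 2·[c]_L + 2·[h]_L − 2·[Δp]_L = 2·(1) + 2·(0) − 2·(-1) = 4
  T: 2·[c]_T + 2·[h]_T − 2·[Δp]_T = 2·(-1) + 2·(-3) − 2·(-2) = -4
  Θ: 2·[c]_Θ + 2·[h]_Θ − 2·[Δp]_Θ = 2·(0) + 2·(-1) − 2·(0) = -2
Net dimensions [L⁴ T⁻⁴ Θ⁻²] ≠ [1] — not dimensionless.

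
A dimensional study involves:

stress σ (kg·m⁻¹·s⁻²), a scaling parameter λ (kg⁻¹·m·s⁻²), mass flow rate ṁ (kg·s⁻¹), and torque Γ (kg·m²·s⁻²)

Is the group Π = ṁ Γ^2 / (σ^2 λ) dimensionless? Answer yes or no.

no

Sum the exponent of each base dimension across the product:
  M: −2·[σ]_M − [λ]_M + [ṁ]_M + 2·[Γ]_M = −2·(1) − (-1) + (1) + 2·(1) = 2
  L: −2·[σ]_L − [λ]_L + [ṁ]_L + 2·[Γ]_L = −2·(-1) − (1) + (0) + 2·(2) = 5
  T: −2·[σ]_T − [λ]_T + [ṁ]_T + 2·[Γ]_T = −2·(-2) − (-2) + (-1) + 2·(-2) = 1
Net dimensions [M² L⁵ T] ≠ [1] — not dimensionless.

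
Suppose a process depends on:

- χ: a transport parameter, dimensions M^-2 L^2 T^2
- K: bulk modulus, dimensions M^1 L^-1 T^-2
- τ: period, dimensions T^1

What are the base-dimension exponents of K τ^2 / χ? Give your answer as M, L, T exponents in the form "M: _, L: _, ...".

Collect each base-dimension exponent across the product:
  M: −(-2) + (1) + 2·(0) = 3
  L: −(2) + (-1) + 2·(0) = -3
  T: −(2) + (-2) + 2·(1) = -2
So the dimensions are [M³ L⁻³ T⁻²].

M: 3, L: -3, T: -2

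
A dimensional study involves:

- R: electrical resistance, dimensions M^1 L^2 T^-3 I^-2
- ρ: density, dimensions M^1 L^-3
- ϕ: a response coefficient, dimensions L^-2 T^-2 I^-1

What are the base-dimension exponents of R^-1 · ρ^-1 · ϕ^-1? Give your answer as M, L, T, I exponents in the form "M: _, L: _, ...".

Collect each base-dimension exponent across the product:
  M: −(1) − (1) − (0) = -2
  L: −(2) − (-3) − (-2) = 3
  T: −(-3) − (0) − (-2) = 5
  I: −(-2) − (0) − (-1) = 3
So the dimensions are [M⁻² L³ T⁵ I³].

M: -2, L: 3, T: 5, I: 3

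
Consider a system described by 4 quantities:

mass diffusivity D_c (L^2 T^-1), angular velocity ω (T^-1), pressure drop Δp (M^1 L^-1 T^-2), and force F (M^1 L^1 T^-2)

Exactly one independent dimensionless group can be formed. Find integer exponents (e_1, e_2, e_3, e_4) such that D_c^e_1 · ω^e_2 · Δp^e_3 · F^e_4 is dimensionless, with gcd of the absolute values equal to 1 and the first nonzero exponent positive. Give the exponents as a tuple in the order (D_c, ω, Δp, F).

M: e_1·(0) + e_2·(0) + e_3·(1) + e_4·(1) = 0
L: e_1·(2) + e_2·(0) + e_3·(-1) + e_4·(1) = 0
T: e_1·(-1) + e_2·(-1) + e_3·(-2) + e_4·(-2) = 0
Solving this homogeneous linear system for the smallest-integer solution (first nonzero entry positive) gives (1, -1, 1, -1).

(1, -1, 1, -1)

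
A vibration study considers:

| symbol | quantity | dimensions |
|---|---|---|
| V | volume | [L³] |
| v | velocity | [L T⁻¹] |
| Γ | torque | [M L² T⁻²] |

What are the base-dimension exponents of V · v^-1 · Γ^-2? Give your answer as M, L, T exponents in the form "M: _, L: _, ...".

Collect each base-dimension exponent across the product:
  M: (0) − (0) − 2·(1) = -2
  L: (3) − (1) − 2·(2) = -2
  T: (0) − (-1) − 2·(-2) = 5
So the dimensions are [M⁻² L⁻² T⁵].

M: -2, L: -2, T: 5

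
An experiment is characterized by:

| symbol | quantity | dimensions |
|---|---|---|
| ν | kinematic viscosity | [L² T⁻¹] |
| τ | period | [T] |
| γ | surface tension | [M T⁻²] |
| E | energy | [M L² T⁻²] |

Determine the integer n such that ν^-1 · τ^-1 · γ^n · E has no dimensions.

-1

Balance the M exponent: (1)·n from γ, plus −(0) − (0) + (1) = 1 from the rest, must sum to zero.
n + 1 = 0, so n = -1.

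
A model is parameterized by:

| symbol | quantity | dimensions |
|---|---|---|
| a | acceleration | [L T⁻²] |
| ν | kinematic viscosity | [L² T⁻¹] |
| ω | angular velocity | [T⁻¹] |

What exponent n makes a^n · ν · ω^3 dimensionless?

-2

Balance the L exponent: (1)·n from a, plus (2) + 3·(0) = 2 from the rest, must sum to zero.
n + 2 = 0, so n = -2.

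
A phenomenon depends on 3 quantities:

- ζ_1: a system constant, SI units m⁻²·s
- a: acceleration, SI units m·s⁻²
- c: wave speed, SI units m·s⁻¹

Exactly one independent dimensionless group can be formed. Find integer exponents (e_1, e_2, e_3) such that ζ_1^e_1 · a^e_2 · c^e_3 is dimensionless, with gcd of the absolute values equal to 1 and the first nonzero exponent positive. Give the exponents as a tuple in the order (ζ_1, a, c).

L: e_1·(-2) + e_2·(1) + e_3·(1) = 0
T: e_1·(1) + e_2·(-2) + e_3·(-1) = 0
Solving this homogeneous linear system for the smallest-integer solution (first nonzero entry positive) gives (1, -1, 3).

(1, -1, 3)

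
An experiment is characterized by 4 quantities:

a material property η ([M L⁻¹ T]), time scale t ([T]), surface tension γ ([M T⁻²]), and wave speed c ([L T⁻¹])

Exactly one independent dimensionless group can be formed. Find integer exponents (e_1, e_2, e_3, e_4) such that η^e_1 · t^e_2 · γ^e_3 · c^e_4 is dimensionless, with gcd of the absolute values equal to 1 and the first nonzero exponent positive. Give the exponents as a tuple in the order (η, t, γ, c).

(1, -2, -1, 1)

M: e_1·(1) + e_2·(0) + e_3·(1) + e_4·(0) = 0
L: e_1·(-1) + e_2·(0) + e_3·(0) + e_4·(1) = 0
T: e_1·(1) + e_2·(1) + e_3·(-2) + e_4·(-1) = 0
Solving this homogeneous linear system for the smallest-integer solution (first nonzero entry positive) gives (1, -2, -1, 1).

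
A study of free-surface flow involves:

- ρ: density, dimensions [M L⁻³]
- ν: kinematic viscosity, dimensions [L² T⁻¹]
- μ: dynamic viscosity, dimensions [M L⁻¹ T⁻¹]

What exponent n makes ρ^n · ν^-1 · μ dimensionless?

Balance the M exponent: (1)·n from ρ, plus −(0) + (1) = 1 from the rest, must sum to zero.
n + 1 = 0, so n = -1.

-1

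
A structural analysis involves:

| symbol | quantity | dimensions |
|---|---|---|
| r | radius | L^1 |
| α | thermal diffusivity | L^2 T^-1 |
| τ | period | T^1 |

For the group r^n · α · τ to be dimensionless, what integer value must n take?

-2

Balance the L exponent: (1)·n from r, plus (2) + (0) = 2 from the rest, must sum to zero.
n + 2 = 0, so n = -2.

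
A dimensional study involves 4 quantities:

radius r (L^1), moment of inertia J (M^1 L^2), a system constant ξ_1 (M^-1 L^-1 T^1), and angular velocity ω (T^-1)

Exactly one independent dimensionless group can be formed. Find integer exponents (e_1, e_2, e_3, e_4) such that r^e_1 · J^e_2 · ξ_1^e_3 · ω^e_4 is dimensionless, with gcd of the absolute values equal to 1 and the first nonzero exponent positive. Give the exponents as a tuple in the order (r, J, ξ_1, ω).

(1, -1, -1, -1)

M: e_1·(0) + e_2·(1) + e_3·(-1) + e_4·(0) = 0
L: e_1·(1) + e_2·(2) + e_3·(-1) + e_4·(0) = 0
T: e_1·(0) + e_2·(0) + e_3·(1) + e_4·(-1) = 0
Solving this homogeneous linear system for the smallest-integer solution (first nonzero entry positive) gives (1, -1, -1, -1).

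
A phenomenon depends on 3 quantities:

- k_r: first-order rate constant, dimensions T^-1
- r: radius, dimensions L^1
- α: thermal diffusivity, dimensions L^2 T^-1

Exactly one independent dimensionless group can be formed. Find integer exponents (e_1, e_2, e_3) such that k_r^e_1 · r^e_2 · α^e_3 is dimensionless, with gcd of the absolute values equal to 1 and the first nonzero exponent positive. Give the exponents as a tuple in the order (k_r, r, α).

(1, 2, -1)

L: e_1·(0) + e_2·(1) + e_3·(2) = 0
T: e_1·(-1) + e_2·(0) + e_3·(-1) = 0
Solving this homogeneous linear system for the smallest-integer solution (first nonzero entry positive) gives (1, 2, -1).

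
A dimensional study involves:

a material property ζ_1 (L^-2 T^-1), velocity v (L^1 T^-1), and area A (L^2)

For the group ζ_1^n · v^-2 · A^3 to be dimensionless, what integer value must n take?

Balance the L exponent: (-2)·n from ζ_1, plus −2·(1) + 3·(2) = 4 from the rest, must sum to zero.
-2n + 4 = 0, so n = 2.

2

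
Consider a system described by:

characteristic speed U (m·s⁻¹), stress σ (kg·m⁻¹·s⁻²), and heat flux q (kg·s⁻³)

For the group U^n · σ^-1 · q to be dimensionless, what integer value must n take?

-1

Balance the L exponent: (1)·n from U, plus −(-1) + (0) = 1 from the rest, must sum to zero.
n + 1 = 0, so n = -1.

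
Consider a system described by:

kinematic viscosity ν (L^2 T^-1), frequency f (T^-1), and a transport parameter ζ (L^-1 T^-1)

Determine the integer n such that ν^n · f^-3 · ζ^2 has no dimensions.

Balance the L exponent: (2)·n from ν, plus −3·(0) + 2·(-1) = -2 from the rest, must sum to zero.
2n − 2 = 0, so n = 1.

1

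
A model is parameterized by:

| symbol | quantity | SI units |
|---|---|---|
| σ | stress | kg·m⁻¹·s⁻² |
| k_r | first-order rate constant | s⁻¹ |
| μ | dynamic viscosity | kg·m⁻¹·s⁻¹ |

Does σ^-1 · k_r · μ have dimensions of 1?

Sum the exponent of each base dimension across the product:
  M: −[σ]_M + [k_r]_M + [μ]_M = −(1) + (0) + (1) = 0
  L: −[σ]_L + [k_r]_L + [μ]_L = −(-1) + (0) + (-1) = 0
  T: −[σ]_T + [k_r]_T + [μ]_T = −(-2) + (-1) + (-1) = 0
All base exponents vanish — dimensionless.

yes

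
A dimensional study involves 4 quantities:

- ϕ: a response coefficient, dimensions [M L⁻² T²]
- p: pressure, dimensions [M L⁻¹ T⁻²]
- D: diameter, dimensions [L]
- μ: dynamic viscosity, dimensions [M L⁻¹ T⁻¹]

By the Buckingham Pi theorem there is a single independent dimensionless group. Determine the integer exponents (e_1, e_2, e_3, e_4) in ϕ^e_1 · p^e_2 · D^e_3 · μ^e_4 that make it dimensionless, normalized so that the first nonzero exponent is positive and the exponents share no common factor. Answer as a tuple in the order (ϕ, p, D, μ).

(1, 3, 1, -4)

M: e_1·(1) + e_2·(1) + e_3·(0) + e_4·(1) = 0
L: e_1·(-2) + e_2·(-1) + e_3·(1) + e_4·(-1) = 0
T: e_1·(2) + e_2·(-2) + e_3·(0) + e_4·(-1) = 0
Solving this homogeneous linear system for the smallest-integer solution (first nonzero entry positive) gives (1, 3, 1, -4).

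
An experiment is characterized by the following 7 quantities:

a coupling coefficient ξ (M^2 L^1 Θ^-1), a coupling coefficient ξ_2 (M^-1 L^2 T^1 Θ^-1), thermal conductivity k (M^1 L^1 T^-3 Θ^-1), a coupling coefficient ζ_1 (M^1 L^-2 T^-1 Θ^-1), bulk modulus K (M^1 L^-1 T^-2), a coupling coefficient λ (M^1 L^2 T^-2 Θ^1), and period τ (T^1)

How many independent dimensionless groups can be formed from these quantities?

There are 7 variables and 4 base dimensions (M, L, T, Θ).
The dimension matrix has rank 4.
Independent dimensionless groups: 7 − 4 = 3.

3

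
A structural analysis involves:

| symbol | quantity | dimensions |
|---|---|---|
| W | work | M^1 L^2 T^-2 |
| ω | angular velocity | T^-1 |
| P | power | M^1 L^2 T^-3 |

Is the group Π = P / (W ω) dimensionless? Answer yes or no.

yes

Sum the exponent of each base dimension across the product:
  M: −[W]_M − [ω]_M + [P]_M = −(1) − (0) + (1) = 0
  L: −[W]_L − [ω]_L + [P]_L = −(2) − (0) + (2) = 0
  T: −[W]_T − [ω]_T + [P]_T = −(-2) − (-1) + (-3) = 0
All base exponents vanish — dimensionless.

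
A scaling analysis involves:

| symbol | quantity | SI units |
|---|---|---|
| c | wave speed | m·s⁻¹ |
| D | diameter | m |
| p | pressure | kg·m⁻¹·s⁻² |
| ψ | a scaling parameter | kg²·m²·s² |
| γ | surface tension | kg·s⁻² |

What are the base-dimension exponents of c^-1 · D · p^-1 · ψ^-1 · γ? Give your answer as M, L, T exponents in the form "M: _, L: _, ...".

Collect each base-dimension exponent across the product:
  M: −(0) + (0) − (1) − (2) + (1) = -2
  L: −(1) + (1) − (-1) − (2) + (0) = -1
  T: −(-1) + (0) − (-2) − (2) + (-2) = -1
So the dimensions are [M⁻² L⁻¹ T⁻¹].

M: -2, L: -1, T: -1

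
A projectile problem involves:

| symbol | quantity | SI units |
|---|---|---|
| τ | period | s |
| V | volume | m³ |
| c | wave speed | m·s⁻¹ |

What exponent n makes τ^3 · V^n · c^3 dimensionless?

Balance the L exponent: (3)·n from V, plus 3·(0) + 3·(1) = 3 from the rest, must sum to zero.
3n + 3 = 0, so n = -1.

-1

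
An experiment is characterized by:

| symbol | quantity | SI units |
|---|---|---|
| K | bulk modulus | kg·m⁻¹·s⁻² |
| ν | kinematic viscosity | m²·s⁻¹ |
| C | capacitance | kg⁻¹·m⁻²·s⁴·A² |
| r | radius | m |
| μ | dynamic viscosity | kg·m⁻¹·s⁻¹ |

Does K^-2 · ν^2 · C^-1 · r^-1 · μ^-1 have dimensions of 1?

Sum the exponent of each base dimension across the product:
  M: −2·[K]_M + 2·[ν]_M − [C]_M − [r]_M − [μ]_M = −2·(1) + 2·(0) − (-1) − (0) − (1) = -2
  L: −2·[K]_L + 2·[ν]_L − [C]_L − [r]_L − [μ]_L = −2·(-1) + 2·(2) − (-2) − (1) − (-1) = 8
  T: −2·[K]_T + 2·[ν]_T − [C]_T − [r]_T − [μ]_T = −2·(-2) + 2·(-1) − (4) − (0) − (-1) = -1
  I: −2·[K]_I + 2·[ν]_I − [C]_I − [r]_I − [μ]_I = −2·(0) + 2·(0) − (2) − (0) − (0) = -2
Net dimensions [M⁻² L⁸ T⁻¹ I⁻²] ≠ [1] — not dimensionless.

no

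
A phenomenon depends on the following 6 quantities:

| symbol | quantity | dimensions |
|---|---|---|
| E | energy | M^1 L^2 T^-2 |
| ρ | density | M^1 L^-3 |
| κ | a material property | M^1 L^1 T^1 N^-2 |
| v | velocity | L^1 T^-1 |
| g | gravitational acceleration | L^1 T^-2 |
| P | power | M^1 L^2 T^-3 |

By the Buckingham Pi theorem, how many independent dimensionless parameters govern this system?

2

There are 6 variables and 4 base dimensions (M, L, T, N).
The dimension matrix has rank 4.
Independent dimensionless groups: 6 − 4 = 2.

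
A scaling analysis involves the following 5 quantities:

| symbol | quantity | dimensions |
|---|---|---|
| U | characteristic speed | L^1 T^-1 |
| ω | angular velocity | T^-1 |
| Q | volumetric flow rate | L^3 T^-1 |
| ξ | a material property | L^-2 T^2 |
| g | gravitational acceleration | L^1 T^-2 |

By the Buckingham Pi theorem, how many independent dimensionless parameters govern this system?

3

There are 5 variables and 2 base dimensions (L, T).
The dimension matrix has rank 2.
Independent dimensionless groups: 5 − 2 = 3.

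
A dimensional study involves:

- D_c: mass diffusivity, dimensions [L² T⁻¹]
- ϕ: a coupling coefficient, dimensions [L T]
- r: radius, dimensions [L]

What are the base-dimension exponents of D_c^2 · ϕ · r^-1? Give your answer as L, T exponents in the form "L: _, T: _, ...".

L: 4, T: -1

Collect each base-dimension exponent across the product:
  L: 2·(2) + (1) − (1) = 4
  T: 2·(-1) + (1) − (0) = -1
So the dimensions are [L⁴ T⁻¹].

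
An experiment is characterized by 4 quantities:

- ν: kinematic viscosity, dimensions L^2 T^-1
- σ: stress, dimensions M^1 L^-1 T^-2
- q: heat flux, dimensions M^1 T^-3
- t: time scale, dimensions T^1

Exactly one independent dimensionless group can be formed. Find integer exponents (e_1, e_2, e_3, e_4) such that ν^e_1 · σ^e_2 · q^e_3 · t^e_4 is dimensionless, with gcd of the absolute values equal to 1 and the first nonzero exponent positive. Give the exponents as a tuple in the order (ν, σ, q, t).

M: e_1·(0) + e_2·(1) + e_3·(1) + e_4·(0) = 0
L: e_1·(2) + e_2·(-1) + e_3·(0) + e_4·(0) = 0
T: e_1·(-1) + e_2·(-2) + e_3·(-3) + e_4·(1) = 0
Solving this homogeneous linear system for the smallest-integer solution (first nonzero entry positive) gives (1, 2, -2, -1).

(1, 2, -2, -1)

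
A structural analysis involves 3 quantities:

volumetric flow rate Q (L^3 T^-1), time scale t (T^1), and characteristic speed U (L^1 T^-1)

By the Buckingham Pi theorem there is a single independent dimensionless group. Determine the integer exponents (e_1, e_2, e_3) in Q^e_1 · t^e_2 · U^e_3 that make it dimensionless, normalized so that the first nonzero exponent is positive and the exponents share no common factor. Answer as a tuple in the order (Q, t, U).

L: e_1·(3) + e_2·(0) + e_3·(1) = 0
T: e_1·(-1) + e_2·(1) + e_3·(-1) = 0
Solving this homogeneous linear system for the smallest-integer solution (first nonzero entry positive) gives (1, -2, -3).

(1, -2, -3)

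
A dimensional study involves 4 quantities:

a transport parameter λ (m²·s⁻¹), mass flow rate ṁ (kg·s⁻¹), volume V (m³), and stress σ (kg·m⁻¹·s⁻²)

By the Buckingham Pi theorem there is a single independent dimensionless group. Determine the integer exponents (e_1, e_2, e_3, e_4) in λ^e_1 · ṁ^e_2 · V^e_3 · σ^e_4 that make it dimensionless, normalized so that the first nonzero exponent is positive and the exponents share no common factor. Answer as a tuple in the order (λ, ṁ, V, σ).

(1, 1, -1, -1)

M: e_1·(0) + e_2·(1) + e_3·(0) + e_4·(1) = 0
L: e_1·(2) + e_2·(0) + e_3·(3) + e_4·(-1) = 0
T: e_1·(-1) + e_2·(-1) + e_3·(0) + e_4·(-2) = 0
Solving this homogeneous linear system for the smallest-integer solution (first nonzero entry positive) gives (1, 1, -1, -1).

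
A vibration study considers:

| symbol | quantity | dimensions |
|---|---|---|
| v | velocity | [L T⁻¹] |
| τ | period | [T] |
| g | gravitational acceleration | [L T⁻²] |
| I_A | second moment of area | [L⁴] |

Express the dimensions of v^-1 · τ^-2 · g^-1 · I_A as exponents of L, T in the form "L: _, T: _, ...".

Collect each base-dimension exponent across the product:
  L: −(1) − 2·(0) − (1) + (4) = 2
  T: −(-1) − 2·(1) − (-2) + (0) = 1
So the dimensions are [L² T].

L: 2, T: 1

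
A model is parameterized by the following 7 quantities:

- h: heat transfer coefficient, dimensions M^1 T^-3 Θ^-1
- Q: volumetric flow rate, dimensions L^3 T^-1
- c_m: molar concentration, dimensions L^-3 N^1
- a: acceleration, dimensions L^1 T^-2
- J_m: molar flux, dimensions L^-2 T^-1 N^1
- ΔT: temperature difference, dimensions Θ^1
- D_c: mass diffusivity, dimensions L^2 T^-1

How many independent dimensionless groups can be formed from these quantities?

There are 7 variables and 5 base dimensions (M, L, T, Θ, N).
The dimension matrix has rank 5.
Independent dimensionless groups: 7 − 5 = 2.

2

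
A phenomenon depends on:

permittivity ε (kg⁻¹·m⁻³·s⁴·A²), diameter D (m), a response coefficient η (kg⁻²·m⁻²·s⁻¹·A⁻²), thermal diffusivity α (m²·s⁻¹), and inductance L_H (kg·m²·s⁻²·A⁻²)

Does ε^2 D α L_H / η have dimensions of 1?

Sum the exponent of each base dimension across the product:
  M: 2·[ε]_M + [D]_M − [η]_M + [α]_M + [L_H]_M = 2·(-1) + (0) − (-2) + (0) + (1) = 1
  L: 2·[ε]_L + [D]_L − [η]_L + [α]_L + [L_H]_L = 2·(-3) + (1) − (-2) + (2) + (2) = 1
  T: 2·[ε]_T + [D]_T − [η]_T + [α]_T + [L_H]_T = 2·(4) + (0) − (-1) + (-1) + (-2) = 6
  I: 2·[ε]_I + [D]_I − [η]_I + [α]_I + [L_H]_I = 2·(2) + (0) − (-2) + (0) + (-2) = 4
Net dimensions [M L T⁶ I⁴] ≠ [1] — not dimensionless.

no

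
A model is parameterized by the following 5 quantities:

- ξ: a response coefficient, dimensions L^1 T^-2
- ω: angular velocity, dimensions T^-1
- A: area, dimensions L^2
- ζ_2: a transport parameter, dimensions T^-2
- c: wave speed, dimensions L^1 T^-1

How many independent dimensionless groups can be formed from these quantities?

There are 5 variables and 2 base dimensions (L, T).
The dimension matrix has rank 2.
Independent dimensionless groups: 5 − 2 = 3.

3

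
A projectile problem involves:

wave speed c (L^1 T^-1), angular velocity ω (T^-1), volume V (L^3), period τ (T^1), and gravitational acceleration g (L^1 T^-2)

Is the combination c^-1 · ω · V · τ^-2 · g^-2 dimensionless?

Sum the exponent of each base dimension across the product:
  L: −[c]_L + [ω]_L + [V]_L − 2·[τ]_L − 2·[g]_L = −(1) + (0) + (3) − 2·(0) − 2·(1) = 0
  T: −[c]_T + [ω]_T + [V]_T − 2·[τ]_T − 2·[g]_T = −(-1) + (-1) + (0) − 2·(1) − 2·(-2) = 2
Net dimensions [T²] ≠ [1] — not dimensionless.

no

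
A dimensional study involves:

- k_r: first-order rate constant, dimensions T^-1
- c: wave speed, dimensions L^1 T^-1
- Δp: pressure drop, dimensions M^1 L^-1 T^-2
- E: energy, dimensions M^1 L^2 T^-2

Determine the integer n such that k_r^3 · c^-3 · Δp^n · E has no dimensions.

Balance the M exponent: (1)·n from Δp, plus 3·(0) − 3·(0) + (1) = 1 from the rest, must sum to zero.
n + 1 = 0, so n = -1.

-1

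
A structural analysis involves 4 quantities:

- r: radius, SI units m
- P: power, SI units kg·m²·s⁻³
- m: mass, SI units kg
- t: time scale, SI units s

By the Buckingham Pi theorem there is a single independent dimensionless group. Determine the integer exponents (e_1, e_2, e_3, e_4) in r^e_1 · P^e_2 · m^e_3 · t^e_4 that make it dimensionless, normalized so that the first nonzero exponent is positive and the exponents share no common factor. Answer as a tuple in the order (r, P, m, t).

M: e_1·(0) + e_2·(1) + e_3·(1) + e_4·(0) = 0
L: e_1·(1) + e_2·(2) + e_3·(0) + e_4·(0) = 0
T: e_1·(0) + e_2·(-3) + e_3·(0) + e_4·(1) = 0
Solving this homogeneous linear system for the smallest-integer solution (first nonzero entry positive) gives (2, -1, 1, -3).

(2, -1, 1, -3)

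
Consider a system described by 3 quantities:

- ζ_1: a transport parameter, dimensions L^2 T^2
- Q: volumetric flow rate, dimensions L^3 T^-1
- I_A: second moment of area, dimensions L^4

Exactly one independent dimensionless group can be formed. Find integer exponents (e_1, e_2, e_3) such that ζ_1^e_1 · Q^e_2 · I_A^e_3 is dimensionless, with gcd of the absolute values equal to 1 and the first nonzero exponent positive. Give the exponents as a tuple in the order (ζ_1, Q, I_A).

L: e_1·(2) + e_2·(3) + e_3·(4) = 0
T: e_1·(2) + e_2·(-1) + e_3·(0) = 0
Solving this homogeneous linear system for the smallest-integer solution (first nonzero entry positive) gives (1, 2, -2).

(1, 2, -2)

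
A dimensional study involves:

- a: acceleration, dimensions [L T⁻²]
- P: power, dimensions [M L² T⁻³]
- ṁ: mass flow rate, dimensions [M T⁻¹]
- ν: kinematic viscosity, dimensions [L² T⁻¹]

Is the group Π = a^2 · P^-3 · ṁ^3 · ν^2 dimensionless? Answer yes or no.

Sum the exponent of each base dimension across the product:
  M: 2·[a]_M − 3·[P]_M + 3·[ṁ]_M + 2·[ν]_M = 2·(0) − 3·(1) + 3·(1) + 2·(0) = 0
  L: 2·[a]_L − 3·[P]_L + 3·[ṁ]_L + 2·[ν]_L = 2·(1) − 3·(2) + 3·(0) + 2·(2) = 0
  T: 2·[a]_T − 3·[P]_T + 3·[ṁ]_T + 2·[ν]_T = 2·(-2) − 3·(-3) + 3·(-1) + 2·(-1) = 0
All base exponents vanish — dimensionless.

yes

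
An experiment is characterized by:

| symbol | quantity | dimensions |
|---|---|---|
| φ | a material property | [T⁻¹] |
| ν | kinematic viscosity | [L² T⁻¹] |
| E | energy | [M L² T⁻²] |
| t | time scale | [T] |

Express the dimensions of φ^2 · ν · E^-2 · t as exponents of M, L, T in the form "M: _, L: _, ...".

M: -2, L: -2, T: 2

Collect each base-dimension exponent across the product:
  M: 2·(0) + (0) − 2·(1) + (0) = -2
  L: 2·(0) + (2) − 2·(2) + (0) = -2
  T: 2·(-1) + (-1) − 2·(-2) + (1) = 2
So the dimensions are [M⁻² L⁻² T²].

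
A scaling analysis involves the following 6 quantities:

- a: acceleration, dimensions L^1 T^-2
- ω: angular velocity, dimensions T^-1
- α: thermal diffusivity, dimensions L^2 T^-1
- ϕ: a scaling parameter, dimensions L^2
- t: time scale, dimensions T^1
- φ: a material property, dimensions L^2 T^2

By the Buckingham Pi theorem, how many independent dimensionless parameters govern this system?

4

There are 6 variables and 2 base dimensions (L, T).
The dimension matrix has rank 2.
Independent dimensionless groups: 6 − 2 = 4.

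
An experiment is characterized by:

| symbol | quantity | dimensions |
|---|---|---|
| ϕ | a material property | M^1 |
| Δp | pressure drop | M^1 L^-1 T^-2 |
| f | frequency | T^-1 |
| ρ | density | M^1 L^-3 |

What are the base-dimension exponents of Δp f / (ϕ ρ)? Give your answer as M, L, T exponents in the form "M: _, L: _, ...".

Collect each base-dimension exponent across the product:
  M: −(1) + (1) + (0) − (1) = -1
  L: −(0) + (-1) + (0) − (-3) = 2
  T: −(0) + (-2) + (-1) − (0) = -3
So the dimensions are [M⁻¹ L² T⁻³].

M: -1, L: 2, T: -3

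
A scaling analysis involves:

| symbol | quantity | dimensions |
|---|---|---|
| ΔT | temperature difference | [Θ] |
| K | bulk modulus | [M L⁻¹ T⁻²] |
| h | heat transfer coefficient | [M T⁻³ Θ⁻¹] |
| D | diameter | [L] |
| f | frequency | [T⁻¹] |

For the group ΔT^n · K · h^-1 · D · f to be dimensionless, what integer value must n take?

Balance the Θ exponent: (1)·n from ΔT, plus (0) − (-1) + (0) + (0) = 1 from the rest, must sum to zero.
n + 1 = 0, so n = -1.

-1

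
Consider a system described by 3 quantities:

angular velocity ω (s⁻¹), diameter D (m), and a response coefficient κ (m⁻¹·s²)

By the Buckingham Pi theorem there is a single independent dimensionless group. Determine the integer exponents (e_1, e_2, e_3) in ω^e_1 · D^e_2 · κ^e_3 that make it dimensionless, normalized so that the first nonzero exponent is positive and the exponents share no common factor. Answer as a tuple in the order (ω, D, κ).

(2, 1, 1)

L: e_1·(0) + e_2·(1) + e_3·(-1) = 0
T: e_1·(-1) + e_2·(0) + e_3·(2) = 0
Solving this homogeneous linear system for the smallest-integer solution (first nonzero entry positive) gives (2, 1, 1).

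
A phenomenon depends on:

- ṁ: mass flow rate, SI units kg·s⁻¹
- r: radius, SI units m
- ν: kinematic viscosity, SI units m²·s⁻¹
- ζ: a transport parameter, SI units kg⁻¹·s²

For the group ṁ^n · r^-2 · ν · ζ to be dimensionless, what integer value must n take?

Balance the M exponent: (1)·n from ṁ, plus −2·(0) + (0) + (-1) = -1 from the rest, must sum to zero.
n − 1 = 0, so n = 1.

1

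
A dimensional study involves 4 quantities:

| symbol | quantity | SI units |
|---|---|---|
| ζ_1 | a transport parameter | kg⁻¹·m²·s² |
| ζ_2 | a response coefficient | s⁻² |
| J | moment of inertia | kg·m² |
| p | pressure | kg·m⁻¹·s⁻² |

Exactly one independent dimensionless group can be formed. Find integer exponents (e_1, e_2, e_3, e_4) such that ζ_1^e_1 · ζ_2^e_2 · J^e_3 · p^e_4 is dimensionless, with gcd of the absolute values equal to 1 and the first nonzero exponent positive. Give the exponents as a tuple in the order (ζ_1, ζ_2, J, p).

(3, -1, -1, 4)

M: e_1·(-1) + e_2·(0) + e_3·(1) + e_4·(1) = 0
L: e_1·(2) + e_2·(0) + e_3·(2) + e_4·(-1) = 0
T: e_1·(2) + e_2·(-2) + e_3·(0) + e_4·(-2) = 0
Solving this homogeneous linear system for the smallest-integer solution (first nonzero entry positive) gives (3, -1, -1, 4).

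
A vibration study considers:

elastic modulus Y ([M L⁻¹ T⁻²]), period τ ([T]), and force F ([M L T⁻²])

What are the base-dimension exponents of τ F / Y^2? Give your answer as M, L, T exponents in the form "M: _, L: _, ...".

Collect each base-dimension exponent across the product:
  M: −2·(1) + (0) + (1) = -1
  L: −2·(-1) + (0) + (1) = 3
  T: −2·(-2) + (1) + (-2) = 3
So the dimensions are [M⁻¹ L³ T³].

M: -1, L: 3, T: 3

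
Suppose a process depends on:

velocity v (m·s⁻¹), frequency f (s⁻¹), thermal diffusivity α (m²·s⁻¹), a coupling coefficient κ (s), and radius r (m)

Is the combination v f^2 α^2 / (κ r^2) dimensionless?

no

Sum the exponent of each base dimension across the product:
  L: [v]_L + 2·[f]_L + 2·[α]_L − [κ]_L − 2·[r]_L = (1) + 2·(0) + 2·(2) − (0) − 2·(1) = 3
  T: [v]_T + 2·[f]_T + 2·[α]_T − [κ]_T − 2·[r]_T = (-1) + 2·(-1) + 2·(-1) − (1) − 2·(0) = -6
Net dimensions [L³ T⁻⁶] ≠ [1] — not dimensionless.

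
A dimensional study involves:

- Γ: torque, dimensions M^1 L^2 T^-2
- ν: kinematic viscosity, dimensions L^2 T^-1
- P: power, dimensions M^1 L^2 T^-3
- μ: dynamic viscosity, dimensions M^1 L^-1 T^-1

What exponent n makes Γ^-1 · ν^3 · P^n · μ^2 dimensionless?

-1

Balance the M exponent: (1)·n from P, plus −(1) + 3·(0) + 2·(1) = 1 from the rest, must sum to zero.
n + 1 = 0, so n = -1.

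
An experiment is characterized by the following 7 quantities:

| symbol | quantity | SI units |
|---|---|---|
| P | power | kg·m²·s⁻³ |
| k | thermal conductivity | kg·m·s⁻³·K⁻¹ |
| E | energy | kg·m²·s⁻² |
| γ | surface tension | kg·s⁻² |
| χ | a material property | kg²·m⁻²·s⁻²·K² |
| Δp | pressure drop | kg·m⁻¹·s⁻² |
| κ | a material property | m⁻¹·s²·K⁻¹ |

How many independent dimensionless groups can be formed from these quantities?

There are 7 variables and 4 base dimensions (M, L, T, Θ).
The dimension matrix has rank 4.
Independent dimensionless groups: 7 − 4 = 3.

3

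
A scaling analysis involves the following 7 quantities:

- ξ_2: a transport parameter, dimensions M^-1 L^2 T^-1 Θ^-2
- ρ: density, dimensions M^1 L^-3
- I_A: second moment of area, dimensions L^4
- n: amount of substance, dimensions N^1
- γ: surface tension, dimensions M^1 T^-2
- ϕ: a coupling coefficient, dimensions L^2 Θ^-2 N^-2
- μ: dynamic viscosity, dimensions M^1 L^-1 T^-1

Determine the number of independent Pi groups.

2

There are 7 variables and 5 base dimensions (M, L, T, Θ, N).
The dimension matrix has rank 5.
Independent dimensionless groups: 7 − 5 = 2.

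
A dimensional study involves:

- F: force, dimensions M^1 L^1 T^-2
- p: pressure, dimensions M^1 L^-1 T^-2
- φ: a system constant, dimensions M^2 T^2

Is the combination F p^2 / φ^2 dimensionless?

no

Sum the exponent of each base dimension across the product:
  M: [F]_M + 2·[p]_M − 2·[φ]_M = (1) + 2·(1) − 2·(2) = -1
  L: [F]_L + 2·[p]_L − 2·[φ]_L = (1) + 2·(-1) − 2·(0) = -1
  T: [F]_T + 2·[p]_T − 2·[φ]_T = (-2) + 2·(-2) − 2·(2) = -10
Net dimensions [M⁻¹ L⁻¹ T⁻¹⁰] ≠ [1] — not dimensionless.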